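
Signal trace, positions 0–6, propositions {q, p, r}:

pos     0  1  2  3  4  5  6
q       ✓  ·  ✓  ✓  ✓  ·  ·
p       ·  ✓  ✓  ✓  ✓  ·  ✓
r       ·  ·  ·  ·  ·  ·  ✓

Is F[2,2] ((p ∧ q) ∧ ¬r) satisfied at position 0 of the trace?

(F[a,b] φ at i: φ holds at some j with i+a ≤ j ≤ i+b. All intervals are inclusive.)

Check ((p ∧ q) ∧ ¬r) at each j in [2,2]:
  j=2: true
Found at j=2 → formula holds.

Holds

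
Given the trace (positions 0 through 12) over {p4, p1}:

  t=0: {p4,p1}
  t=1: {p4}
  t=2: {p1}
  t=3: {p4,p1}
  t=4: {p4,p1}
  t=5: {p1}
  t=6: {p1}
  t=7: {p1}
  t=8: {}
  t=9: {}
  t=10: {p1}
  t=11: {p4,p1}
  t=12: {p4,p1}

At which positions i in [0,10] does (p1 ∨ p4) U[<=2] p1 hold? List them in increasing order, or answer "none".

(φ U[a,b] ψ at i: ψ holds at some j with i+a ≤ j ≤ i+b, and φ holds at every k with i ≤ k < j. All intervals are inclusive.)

0, 1, 2, 3, 4, 5, 6, 7, 10

Evaluate at each i in [0,10]:
  i=0: ✓ (rhs at j=0)
  i=1: ✓ (rhs at j=2; lhs holds on [1,1])
  i=2: ✓ (rhs at j=2)
  i=3: ✓ (rhs at j=3)
  i=4: ✓ (rhs at j=4)
  i=5: ✓ (rhs at j=5)
  i=6: ✓ (rhs at j=6)
  i=7: ✓ (rhs at j=7)
  i=8: ✗ (lhs fails at k=8 before rhs at j=10)
  i=9: ✗ (lhs fails at k=9 before rhs at j=10)
  i=10: ✓ (rhs at j=10)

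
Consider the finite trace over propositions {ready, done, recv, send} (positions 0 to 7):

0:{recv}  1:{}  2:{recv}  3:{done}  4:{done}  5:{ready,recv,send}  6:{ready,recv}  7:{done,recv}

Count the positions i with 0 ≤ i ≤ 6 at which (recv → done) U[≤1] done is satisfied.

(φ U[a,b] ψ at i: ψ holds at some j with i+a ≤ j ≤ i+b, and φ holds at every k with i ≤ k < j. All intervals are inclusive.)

2

Evaluate at each i in [0,6]:
  i=0: ✗ (no rhs in [0,1])
  i=1: ✗ (no rhs in [1,2])
  i=2: ✗ (lhs fails at k=2 before rhs at j=3)
  i=3: ✓ (rhs at j=3)
  i=4: ✓ (rhs at j=4)
  i=5: ✗ (no rhs in [5,6])
  i=6: ✗ (lhs fails at k=6 before rhs at j=7)
Positions where it holds: {3, 4} → 2.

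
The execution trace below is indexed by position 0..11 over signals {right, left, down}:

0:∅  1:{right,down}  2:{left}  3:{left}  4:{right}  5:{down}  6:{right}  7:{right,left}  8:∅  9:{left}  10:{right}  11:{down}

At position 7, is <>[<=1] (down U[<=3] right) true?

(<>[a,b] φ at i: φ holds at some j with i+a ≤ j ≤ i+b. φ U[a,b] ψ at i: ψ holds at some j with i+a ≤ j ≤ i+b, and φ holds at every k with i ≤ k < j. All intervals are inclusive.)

Yes

Check (down U[<=3] right) at each j in [7,8]:
  j=7: holds
  j=8: fails
Found at j=7 → formula holds.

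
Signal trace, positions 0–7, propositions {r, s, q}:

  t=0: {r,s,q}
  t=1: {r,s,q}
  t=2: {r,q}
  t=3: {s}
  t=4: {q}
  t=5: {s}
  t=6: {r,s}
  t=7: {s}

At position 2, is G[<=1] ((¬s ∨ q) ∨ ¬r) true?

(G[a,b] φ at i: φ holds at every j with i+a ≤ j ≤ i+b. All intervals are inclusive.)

Check ((¬s ∨ q) ∨ ¬r) at every j in [2,3]:
  j=2: true
  j=3: true
All positions satisfy it → formula holds.

True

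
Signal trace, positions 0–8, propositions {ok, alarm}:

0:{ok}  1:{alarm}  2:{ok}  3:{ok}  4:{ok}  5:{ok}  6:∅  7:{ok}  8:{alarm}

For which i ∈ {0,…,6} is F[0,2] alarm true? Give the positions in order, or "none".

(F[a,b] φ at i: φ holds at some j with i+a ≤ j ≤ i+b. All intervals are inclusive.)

0, 1, 6

Evaluate at each i in [0,6]:
  i=0: ✓ (witness j=1)
  i=1: ✓ (witness j=1)
  i=2: ✗ (none in [2,4])
  i=3: ✗ (none in [3,5])
  i=4: ✗ (none in [4,6])
  i=5: ✗ (none in [5,7])
  i=6: ✓ (witness j=8)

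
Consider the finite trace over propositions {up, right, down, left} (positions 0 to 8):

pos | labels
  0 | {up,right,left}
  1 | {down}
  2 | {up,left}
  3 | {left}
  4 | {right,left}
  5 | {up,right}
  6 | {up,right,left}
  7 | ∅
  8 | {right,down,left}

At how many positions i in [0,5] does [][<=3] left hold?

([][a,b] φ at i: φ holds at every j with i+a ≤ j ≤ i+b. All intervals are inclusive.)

0

Evaluate at each i in [0,5]:
  i=0: ✗ (fails at j=1)
  i=1: ✗ (fails at j=1)
  i=2: ✗ (fails at j=5)
  i=3: ✗ (fails at j=5)
  i=4: ✗ (fails at j=5)
  i=5: ✗ (fails at j=5)
Positions where it holds: {} → 0.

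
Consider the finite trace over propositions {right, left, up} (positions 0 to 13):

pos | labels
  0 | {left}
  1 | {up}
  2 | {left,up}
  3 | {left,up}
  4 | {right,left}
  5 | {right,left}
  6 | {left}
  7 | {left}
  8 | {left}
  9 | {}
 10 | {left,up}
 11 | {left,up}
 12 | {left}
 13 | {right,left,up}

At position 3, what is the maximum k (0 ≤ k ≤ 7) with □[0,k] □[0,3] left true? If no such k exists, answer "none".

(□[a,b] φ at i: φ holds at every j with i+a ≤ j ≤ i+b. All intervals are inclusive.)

2

□[0,3] left must hold from j=3 onward; find where it first fails.
  j=3: holds
  j=4: holds
  j=5: holds
  j=6: fails
Holds on [3,5], so largest k = 2.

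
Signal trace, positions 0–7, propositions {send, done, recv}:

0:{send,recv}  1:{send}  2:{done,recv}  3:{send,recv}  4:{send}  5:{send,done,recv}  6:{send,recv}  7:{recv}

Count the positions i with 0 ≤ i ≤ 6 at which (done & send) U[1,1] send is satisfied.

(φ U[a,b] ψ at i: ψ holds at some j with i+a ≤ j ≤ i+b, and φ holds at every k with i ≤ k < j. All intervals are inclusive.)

Evaluate at each i in [0,6]:
  i=0: ✗ (lhs fails at k=0 before rhs at j=1)
  i=1: ✗ (no rhs in [2,2])
  i=2: ✗ (lhs fails at k=2 before rhs at j=3)
  i=3: ✗ (lhs fails at k=3 before rhs at j=4)
  i=4: ✗ (lhs fails at k=4 before rhs at j=5)
  i=5: ✓ (rhs at j=6; lhs holds on [5,5])
  i=6: ✗ (no rhs in [7,7])
Positions where it holds: {5} → 1.

1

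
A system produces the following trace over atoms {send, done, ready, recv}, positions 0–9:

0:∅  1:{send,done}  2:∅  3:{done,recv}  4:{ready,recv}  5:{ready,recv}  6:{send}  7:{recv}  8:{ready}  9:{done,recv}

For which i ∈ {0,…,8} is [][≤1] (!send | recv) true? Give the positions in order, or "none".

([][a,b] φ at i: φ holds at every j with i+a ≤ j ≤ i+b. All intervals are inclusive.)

Evaluate at each i in [0,8]:
  i=0: ✗ (fails at j=1)
  i=1: ✗ (fails at j=1)
  i=2: ✓ (all of [2,3])
  i=3: ✓ (all of [3,4])
  i=4: ✓ (all of [4,5])
  i=5: ✗ (fails at j=6)
  i=6: ✗ (fails at j=6)
  i=7: ✓ (all of [7,8])
  i=8: ✓ (all of [8,9])

2, 3, 4, 7, 8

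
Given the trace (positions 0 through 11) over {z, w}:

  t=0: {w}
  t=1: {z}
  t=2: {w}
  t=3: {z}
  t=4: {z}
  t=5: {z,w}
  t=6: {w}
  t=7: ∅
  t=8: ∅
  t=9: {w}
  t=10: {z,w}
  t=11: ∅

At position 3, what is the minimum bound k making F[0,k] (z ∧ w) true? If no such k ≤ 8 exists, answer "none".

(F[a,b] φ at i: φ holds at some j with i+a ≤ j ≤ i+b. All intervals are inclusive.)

2

Scan j = 3,4,… for (z ∧ w):
  j=3: fails
  j=4: fails
  j=5: holds
First hit at j=5, so smallest k = 5-3 = 2.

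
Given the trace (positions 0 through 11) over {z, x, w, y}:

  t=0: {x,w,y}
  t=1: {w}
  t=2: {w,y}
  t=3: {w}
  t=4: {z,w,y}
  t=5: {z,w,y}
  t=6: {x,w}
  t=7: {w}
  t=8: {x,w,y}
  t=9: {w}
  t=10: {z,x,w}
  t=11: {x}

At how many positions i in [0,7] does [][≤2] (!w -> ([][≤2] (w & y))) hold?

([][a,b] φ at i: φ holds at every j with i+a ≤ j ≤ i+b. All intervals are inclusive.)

Evaluate at each i in [0,7]:
  i=0: ✓ (all of [0,2])
  i=1: ✓ (all of [1,3])
  i=2: ✓ (all of [2,4])
  i=3: ✓ (all of [3,5])
  i=4: ✓ (all of [4,6])
  i=5: ✓ (all of [5,7])
  i=6: ✓ (all of [6,8])
  i=7: ✓ (all of [7,9])
Positions where it holds: {0, 1, 2, 3, 4, 5, 6, 7} → 8.

8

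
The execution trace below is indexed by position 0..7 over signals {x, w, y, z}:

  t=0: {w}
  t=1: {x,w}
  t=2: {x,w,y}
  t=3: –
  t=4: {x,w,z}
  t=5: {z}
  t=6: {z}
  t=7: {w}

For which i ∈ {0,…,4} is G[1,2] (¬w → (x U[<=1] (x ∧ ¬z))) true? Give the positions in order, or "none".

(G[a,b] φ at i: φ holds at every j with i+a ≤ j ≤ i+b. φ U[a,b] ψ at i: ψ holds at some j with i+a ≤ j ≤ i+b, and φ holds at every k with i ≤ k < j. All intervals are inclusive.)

0

Evaluate at each i in [0,4]:
  i=0: ✓ (all of [1,2])
  i=1: ✗ (fails at j=3)
  i=2: ✗ (fails at j=3)
  i=3: ✗ (fails at j=5)
  i=4: ✗ (fails at j=5)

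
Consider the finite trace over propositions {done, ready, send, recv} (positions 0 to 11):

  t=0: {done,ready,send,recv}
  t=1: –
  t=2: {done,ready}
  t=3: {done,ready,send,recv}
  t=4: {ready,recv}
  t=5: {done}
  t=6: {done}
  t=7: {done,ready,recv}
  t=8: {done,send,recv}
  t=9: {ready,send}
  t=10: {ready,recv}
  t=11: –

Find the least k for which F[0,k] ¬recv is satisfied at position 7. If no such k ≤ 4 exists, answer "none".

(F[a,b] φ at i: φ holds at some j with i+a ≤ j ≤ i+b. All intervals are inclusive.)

2

Scan j = 7,8,… for ¬recv:
  j=7: fails
  j=8: fails
  j=9: holds
First hit at j=9, so smallest k = 9-7 = 2.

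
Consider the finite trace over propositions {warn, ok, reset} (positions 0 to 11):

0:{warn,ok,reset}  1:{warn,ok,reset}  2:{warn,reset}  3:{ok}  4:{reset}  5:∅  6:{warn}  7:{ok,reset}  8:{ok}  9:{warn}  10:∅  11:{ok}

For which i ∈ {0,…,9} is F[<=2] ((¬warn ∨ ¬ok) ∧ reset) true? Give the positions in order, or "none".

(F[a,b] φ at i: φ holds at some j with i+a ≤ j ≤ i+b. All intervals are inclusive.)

0, 1, 2, 3, 4, 5, 6, 7

Evaluate at each i in [0,9]:
  i=0: ✓ (witness j=2)
  i=1: ✓ (witness j=2)
  i=2: ✓ (witness j=2)
  i=3: ✓ (witness j=4)
  i=4: ✓ (witness j=4)
  i=5: ✓ (witness j=7)
  i=6: ✓ (witness j=7)
  i=7: ✓ (witness j=7)
  i=8: ✗ (none in [8,10])
  i=9: ✗ (none in [9,11])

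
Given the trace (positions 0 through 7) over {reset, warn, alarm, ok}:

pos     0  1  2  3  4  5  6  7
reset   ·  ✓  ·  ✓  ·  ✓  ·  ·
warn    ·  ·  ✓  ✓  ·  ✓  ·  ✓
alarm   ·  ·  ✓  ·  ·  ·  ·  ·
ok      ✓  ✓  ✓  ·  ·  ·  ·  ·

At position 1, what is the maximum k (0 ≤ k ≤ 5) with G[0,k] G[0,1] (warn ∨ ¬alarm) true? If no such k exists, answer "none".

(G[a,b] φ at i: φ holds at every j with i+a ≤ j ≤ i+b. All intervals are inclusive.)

G[0,1] (warn ∨ ¬alarm) must hold from j=1 onward; find where it first fails.
  j=1: holds
  j=2: holds
  j=3: holds
  j=4: holds
  j=5: holds
  j=6: holds
Holds through j=6; largest k = 5.

5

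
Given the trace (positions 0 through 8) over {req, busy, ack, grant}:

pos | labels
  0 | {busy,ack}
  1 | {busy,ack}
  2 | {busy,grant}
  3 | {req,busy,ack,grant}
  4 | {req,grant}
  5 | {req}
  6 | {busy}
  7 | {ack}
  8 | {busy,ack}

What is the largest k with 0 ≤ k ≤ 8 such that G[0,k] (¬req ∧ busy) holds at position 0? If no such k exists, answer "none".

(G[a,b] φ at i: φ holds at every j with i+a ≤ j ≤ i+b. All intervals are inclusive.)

(¬req ∧ busy) must hold from j=0 onward; find where it first fails.
  j=0: holds
  j=1: holds
  j=2: holds
  j=3: fails
Holds on [0,2], so largest k = 2.

2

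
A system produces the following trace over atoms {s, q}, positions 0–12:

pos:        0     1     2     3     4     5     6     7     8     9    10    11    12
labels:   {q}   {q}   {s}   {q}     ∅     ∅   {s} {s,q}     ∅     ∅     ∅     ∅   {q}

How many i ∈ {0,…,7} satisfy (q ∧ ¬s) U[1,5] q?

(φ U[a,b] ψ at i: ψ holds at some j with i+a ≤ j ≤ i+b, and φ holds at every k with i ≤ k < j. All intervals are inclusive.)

Evaluate at each i in [0,7]:
  i=0: ✓ (rhs at j=1; lhs holds on [0,0])
  i=1: ✗ (lhs fails at k=2 before rhs at j=3)
  i=2: ✗ (lhs fails at k=2 before rhs at j=3)
  i=3: ✗ (lhs fails at k=4 before rhs at j=7)
  i=4: ✗ (lhs fails at k=4 before rhs at j=7)
  i=5: ✗ (lhs fails at k=5 before rhs at j=7)
  i=6: ✗ (lhs fails at k=6 before rhs at j=7)
  i=7: ✗ (lhs fails at k=7 before rhs at j=12)
Positions where it holds: {0} → 1.

1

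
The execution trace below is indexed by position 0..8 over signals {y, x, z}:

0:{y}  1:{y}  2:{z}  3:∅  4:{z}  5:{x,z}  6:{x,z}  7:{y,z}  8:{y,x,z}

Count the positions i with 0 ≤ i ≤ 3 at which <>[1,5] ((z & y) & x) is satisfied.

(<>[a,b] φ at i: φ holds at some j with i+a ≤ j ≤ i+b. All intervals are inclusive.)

Evaluate at each i in [0,3]:
  i=0: ✗ (none in [1,5])
  i=1: ✗ (none in [2,6])
  i=2: ✗ (none in [3,7])
  i=3: ✓ (witness j=8)
Positions where it holds: {3} → 1.

1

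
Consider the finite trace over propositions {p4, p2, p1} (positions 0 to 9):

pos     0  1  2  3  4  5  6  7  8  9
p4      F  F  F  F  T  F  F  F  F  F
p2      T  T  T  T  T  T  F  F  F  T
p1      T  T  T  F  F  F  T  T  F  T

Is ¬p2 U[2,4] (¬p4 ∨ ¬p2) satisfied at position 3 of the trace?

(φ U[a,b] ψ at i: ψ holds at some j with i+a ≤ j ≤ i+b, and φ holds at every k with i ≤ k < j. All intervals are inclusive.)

Need some j in [5,7] with (¬p4 ∨ ¬p2), and ¬p2 at every k in [3,j-1].
  j=5: (¬p4 ∨ ¬p2) holds, but ¬p2 fails at k=3 → not this j.
  j=6: (¬p4 ∨ ¬p2) holds, but ¬p2 fails at k=3 → not this j.
  j=7: (¬p4 ∨ ¬p2) holds, but ¬p2 fails at k=3 → not this j.
No j in the window works → until fails.

Does not hold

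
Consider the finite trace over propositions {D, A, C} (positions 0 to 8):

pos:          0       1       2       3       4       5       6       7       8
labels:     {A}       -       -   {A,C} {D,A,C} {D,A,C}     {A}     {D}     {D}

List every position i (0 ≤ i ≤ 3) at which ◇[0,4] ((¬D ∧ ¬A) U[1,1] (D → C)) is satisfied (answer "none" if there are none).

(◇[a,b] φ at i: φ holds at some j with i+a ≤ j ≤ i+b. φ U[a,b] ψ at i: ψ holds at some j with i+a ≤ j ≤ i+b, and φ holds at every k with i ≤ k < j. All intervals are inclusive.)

0, 1, 2

Evaluate at each i in [0,3]:
  i=0: ✓ (witness j=1)
  i=1: ✓ (witness j=1)
  i=2: ✓ (witness j=2)
  i=3: ✗ (none in [3,7])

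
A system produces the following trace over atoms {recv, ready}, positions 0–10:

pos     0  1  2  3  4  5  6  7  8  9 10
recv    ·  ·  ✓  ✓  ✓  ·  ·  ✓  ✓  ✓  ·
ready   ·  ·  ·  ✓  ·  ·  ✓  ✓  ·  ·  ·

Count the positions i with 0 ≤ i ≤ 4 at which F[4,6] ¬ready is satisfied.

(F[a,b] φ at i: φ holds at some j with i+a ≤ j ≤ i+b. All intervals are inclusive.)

Evaluate at each i in [0,4]:
  i=0: ✓ (witness j=4)
  i=1: ✓ (witness j=5)
  i=2: ✓ (witness j=8)
  i=3: ✓ (witness j=8)
  i=4: ✓ (witness j=8)
Positions where it holds: {0, 1, 2, 3, 4} → 5.

5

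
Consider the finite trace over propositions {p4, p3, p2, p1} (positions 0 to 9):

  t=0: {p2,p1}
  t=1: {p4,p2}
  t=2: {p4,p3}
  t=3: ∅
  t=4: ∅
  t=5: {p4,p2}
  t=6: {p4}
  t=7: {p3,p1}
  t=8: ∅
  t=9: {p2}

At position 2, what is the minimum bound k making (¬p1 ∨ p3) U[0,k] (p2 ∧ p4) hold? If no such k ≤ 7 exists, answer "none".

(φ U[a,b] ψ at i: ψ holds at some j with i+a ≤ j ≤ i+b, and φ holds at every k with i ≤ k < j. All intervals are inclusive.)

3

Need earliest j ≥ 2 with (p2 ∧ p4), and (¬p1 ∨ p3) at every k in [2,j-1].
  j=2: rhs fails.
  j=3: rhs fails.
  j=4: rhs fails.
  j=5: rhs holds; lhs holds on [2,4]. k = 3.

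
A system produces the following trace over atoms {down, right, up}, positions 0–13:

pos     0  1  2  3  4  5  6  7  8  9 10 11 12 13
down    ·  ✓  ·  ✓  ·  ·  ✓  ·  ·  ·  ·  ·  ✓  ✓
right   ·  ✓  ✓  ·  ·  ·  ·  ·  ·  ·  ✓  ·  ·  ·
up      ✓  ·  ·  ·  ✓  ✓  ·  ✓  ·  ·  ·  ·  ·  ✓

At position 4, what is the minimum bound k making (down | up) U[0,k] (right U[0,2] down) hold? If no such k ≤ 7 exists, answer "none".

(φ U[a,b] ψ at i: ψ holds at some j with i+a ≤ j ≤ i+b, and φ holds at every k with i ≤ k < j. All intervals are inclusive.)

Need earliest j ≥ 4 with (right U[0,2] down), and (down | up) at every k in [4,j-1].
  j=4: rhs fails.
  j=5: rhs fails.
  j=6: rhs holds; lhs holds on [4,5]. k = 2.

2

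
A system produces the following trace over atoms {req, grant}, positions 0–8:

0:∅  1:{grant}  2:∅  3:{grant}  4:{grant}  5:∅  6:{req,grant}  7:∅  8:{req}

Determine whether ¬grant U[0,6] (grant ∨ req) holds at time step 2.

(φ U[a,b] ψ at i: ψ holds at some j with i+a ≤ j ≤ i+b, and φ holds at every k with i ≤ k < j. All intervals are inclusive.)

True

Need some j in [2,8] with (grant ∨ req), and ¬grant at every k in [2,j-1].
  j=2: (grant ∨ req) false.
  j=3: (grant ∨ req) holds; ¬grant holds at every k in [2,2] → satisfied.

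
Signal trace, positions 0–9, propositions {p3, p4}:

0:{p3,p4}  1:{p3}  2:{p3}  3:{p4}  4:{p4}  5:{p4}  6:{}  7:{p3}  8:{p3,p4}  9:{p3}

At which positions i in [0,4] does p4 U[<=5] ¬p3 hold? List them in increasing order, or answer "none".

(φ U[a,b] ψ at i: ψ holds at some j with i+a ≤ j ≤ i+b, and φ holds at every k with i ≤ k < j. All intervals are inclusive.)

Evaluate at each i in [0,4]:
  i=0: ✗ (lhs fails at k=1 before rhs at j=3)
  i=1: ✗ (lhs fails at k=1 before rhs at j=3)
  i=2: ✗ (lhs fails at k=2 before rhs at j=3)
  i=3: ✓ (rhs at j=3)
  i=4: ✓ (rhs at j=4)

3, 4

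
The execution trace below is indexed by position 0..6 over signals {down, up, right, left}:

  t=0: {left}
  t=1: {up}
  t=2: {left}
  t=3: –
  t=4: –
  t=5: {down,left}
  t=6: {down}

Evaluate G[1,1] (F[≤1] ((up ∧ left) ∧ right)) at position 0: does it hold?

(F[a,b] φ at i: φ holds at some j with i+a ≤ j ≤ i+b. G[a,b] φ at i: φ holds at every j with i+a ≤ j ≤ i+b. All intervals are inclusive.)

Does not hold

Check F[≤1] ((up ∧ left) ∧ right) at every j in [1,1]:
  j=1: fails (none in [1,2])
Fails at j=1 → formula fails.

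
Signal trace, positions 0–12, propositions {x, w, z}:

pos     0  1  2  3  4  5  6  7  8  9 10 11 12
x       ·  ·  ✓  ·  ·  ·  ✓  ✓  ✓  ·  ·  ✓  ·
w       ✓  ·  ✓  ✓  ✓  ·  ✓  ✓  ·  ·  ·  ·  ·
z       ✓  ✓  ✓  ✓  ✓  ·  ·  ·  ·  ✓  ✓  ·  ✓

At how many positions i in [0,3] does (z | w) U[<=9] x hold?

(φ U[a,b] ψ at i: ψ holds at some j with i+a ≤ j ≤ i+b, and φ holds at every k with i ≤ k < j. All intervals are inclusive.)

3

Evaluate at each i in [0,3]:
  i=0: ✓ (rhs at j=2; lhs holds on [0,1])
  i=1: ✓ (rhs at j=2; lhs holds on [1,1])
  i=2: ✓ (rhs at j=2)
  i=3: ✗ (lhs fails at k=5 before rhs at j=6)
Positions where it holds: {0, 1, 2} → 3.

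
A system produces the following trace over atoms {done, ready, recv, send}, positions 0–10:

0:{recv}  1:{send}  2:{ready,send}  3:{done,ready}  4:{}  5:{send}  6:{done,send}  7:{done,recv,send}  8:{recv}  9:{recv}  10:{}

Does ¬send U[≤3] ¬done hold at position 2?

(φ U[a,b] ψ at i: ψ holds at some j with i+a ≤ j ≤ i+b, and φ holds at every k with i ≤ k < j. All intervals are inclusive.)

Need some j in [2,5] with ¬done, and ¬send at every k in [2,j-1].
  j=2: ¬done holds; no prefix to check → satisfied.

True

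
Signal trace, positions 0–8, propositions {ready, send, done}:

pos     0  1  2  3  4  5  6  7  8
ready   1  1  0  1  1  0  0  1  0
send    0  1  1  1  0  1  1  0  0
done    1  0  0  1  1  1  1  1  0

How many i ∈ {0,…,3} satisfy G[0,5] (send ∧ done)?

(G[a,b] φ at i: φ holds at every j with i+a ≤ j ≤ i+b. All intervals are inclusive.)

Evaluate at each i in [0,3]:
  i=0: ✗ (fails at j=0)
  i=1: ✗ (fails at j=1)
  i=2: ✗ (fails at j=2)
  i=3: ✗ (fails at j=4)
Positions where it holds: {} → 0.

0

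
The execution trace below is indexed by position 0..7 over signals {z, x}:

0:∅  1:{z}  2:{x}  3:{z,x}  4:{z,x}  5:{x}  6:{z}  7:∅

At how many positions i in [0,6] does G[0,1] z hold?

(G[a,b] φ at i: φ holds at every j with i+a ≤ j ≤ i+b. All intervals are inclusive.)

1

Evaluate at each i in [0,6]:
  i=0: ✗ (fails at j=0)
  i=1: ✗ (fails at j=2)
  i=2: ✗ (fails at j=2)
  i=3: ✓ (all of [3,4])
  i=4: ✗ (fails at j=5)
  i=5: ✗ (fails at j=5)
  i=6: ✗ (fails at j=7)
Positions where it holds: {3} → 1.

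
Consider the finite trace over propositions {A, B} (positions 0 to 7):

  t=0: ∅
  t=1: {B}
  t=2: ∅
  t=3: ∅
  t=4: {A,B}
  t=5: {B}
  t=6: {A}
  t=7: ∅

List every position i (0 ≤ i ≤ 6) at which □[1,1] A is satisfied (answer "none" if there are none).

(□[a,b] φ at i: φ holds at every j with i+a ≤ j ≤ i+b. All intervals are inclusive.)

3, 5

Evaluate at each i in [0,6]:
  i=0: ✗ (fails at j=1)
  i=1: ✗ (fails at j=2)
  i=2: ✗ (fails at j=3)
  i=3: ✓ (all of [4,4])
  i=4: ✗ (fails at j=5)
  i=5: ✓ (all of [6,6])
  i=6: ✗ (fails at j=7)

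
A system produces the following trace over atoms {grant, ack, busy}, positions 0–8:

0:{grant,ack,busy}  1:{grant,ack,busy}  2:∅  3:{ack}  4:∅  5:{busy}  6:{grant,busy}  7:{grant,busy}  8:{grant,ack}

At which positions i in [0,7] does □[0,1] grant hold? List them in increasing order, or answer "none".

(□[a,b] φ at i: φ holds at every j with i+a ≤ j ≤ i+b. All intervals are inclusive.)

0, 6, 7

Evaluate at each i in [0,7]:
  i=0: ✓ (all of [0,1])
  i=1: ✗ (fails at j=2)
  i=2: ✗ (fails at j=2)
  i=3: ✗ (fails at j=3)
  i=4: ✗ (fails at j=4)
  i=5: ✗ (fails at j=5)
  i=6: ✓ (all of [6,7])
  i=7: ✓ (all of [7,8])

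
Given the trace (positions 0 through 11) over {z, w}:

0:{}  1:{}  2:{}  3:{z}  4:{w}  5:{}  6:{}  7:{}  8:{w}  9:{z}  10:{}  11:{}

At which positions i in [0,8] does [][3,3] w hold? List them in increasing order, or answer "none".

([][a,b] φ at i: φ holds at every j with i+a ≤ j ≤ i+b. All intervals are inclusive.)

Evaluate at each i in [0,8]:
  i=0: ✗ (fails at j=3)
  i=1: ✓ (all of [4,4])
  i=2: ✗ (fails at j=5)
  i=3: ✗ (fails at j=6)
  i=4: ✗ (fails at j=7)
  i=5: ✓ (all of [8,8])
  i=6: ✗ (fails at j=9)
  i=7: ✗ (fails at j=10)
  i=8: ✗ (fails at j=11)

1, 5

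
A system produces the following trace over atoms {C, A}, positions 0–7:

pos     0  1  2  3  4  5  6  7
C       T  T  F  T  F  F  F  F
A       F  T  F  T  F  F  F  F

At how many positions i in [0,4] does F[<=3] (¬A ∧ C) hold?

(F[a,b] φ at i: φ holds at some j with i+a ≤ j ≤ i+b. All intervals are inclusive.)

Evaluate at each i in [0,4]:
  i=0: ✓ (witness j=0)
  i=1: ✗ (none in [1,4])
  i=2: ✗ (none in [2,5])
  i=3: ✗ (none in [3,6])
  i=4: ✗ (none in [4,7])
Positions where it holds: {0} → 1.

1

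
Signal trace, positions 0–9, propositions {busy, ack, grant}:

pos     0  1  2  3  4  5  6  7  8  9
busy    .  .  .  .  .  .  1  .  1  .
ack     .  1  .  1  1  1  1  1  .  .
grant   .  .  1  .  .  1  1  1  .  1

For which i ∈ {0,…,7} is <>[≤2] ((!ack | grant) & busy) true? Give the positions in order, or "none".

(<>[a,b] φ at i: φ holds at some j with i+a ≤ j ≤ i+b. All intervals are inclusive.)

Evaluate at each i in [0,7]:
  i=0: ✗ (none in [0,2])
  i=1: ✗ (none in [1,3])
  i=2: ✗ (none in [2,4])
  i=3: ✗ (none in [3,5])
  i=4: ✓ (witness j=6)
  i=5: ✓ (witness j=6)
  i=6: ✓ (witness j=6)
  i=7: ✓ (witness j=8)

4, 5, 6, 7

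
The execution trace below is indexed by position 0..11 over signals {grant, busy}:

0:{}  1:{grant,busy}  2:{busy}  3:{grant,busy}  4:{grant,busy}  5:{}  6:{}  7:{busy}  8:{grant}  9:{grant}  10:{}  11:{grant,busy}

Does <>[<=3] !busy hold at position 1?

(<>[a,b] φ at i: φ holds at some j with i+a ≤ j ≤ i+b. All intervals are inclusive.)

Check !busy at each j in [1,4]:
  j=1: false
  j=2: false
  j=3: false
  j=4: false
No position in the window satisfies it → formula fails.

No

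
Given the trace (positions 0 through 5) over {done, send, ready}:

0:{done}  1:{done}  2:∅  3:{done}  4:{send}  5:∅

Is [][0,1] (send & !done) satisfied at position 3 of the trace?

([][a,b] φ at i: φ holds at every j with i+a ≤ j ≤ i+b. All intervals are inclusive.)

False

Check (send & !done) at every j in [3,4]:
  j=3: false
  j=4: true
Fails at j=3 → formula fails.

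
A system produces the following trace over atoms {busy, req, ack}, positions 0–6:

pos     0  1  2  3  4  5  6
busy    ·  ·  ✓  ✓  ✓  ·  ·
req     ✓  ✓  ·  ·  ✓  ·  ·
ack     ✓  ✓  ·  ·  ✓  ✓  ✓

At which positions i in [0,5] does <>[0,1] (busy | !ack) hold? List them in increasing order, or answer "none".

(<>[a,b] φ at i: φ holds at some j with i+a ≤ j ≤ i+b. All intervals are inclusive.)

Evaluate at each i in [0,5]:
  i=0: ✗ (none in [0,1])
  i=1: ✓ (witness j=2)
  i=2: ✓ (witness j=2)
  i=3: ✓ (witness j=3)
  i=4: ✓ (witness j=4)
  i=5: ✗ (none in [5,6])

1, 2, 3, 4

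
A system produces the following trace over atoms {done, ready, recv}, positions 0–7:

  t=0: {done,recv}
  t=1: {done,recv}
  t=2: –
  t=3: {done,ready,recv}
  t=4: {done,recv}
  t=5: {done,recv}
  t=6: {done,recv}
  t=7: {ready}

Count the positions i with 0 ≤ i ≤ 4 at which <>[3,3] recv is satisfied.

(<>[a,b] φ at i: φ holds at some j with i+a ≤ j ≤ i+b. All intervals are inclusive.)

4

Evaluate at each i in [0,4]:
  i=0: ✓ (witness j=3)
  i=1: ✓ (witness j=4)
  i=2: ✓ (witness j=5)
  i=3: ✓ (witness j=6)
  i=4: ✗ (none in [7,7])
Positions where it holds: {0, 1, 2, 3} → 4.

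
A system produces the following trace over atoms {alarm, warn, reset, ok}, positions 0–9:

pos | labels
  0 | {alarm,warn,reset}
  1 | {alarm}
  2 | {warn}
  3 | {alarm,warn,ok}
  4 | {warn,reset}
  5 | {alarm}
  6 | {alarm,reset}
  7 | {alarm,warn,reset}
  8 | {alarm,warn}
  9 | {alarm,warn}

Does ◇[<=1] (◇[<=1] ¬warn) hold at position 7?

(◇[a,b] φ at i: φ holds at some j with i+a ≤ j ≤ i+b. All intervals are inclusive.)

Does not hold

Check ◇[<=1] ¬warn at each j in [7,8]:
  j=7: fails (none in [7,8])
  j=8: fails (none in [8,9])
No position in the window satisfies it → formula fails.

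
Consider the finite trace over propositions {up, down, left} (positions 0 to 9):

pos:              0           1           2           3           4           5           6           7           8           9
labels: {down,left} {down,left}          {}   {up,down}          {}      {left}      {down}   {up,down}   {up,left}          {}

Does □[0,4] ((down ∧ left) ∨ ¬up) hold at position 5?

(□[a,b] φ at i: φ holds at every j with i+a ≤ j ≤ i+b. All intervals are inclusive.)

Check ((down ∧ left) ∨ ¬up) at every j in [5,9]:
  j=5: true
  j=6: true
  j=7: false
  j=8: false
  j=9: true
Fails at j=7 → formula fails.

Does not hold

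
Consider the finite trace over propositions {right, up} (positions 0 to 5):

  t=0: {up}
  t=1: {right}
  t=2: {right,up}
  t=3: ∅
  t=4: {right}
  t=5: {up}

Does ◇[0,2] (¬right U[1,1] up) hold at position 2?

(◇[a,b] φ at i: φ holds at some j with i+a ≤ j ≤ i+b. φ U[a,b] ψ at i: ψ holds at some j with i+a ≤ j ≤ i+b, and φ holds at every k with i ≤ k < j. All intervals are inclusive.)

Check (¬right U[1,1] up) at each j in [2,4]:
  j=2: fails
  j=3: fails
  j=4: fails
No position in the window satisfies it → formula fails.

No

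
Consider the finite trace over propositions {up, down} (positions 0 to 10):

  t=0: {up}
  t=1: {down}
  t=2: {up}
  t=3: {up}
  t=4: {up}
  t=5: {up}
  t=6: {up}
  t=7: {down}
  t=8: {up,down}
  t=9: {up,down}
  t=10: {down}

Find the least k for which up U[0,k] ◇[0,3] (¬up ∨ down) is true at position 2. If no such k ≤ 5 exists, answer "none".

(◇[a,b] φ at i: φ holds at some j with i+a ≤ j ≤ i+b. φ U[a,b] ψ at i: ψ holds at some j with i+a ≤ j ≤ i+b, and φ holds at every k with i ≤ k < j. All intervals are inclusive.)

2

Need earliest j ≥ 2 with ◇[0,3] (¬up ∨ down), and up at every k in [2,j-1].
  j=2: rhs fails.
  j=3: rhs fails.
  j=4: rhs holds; lhs holds on [2,3]. k = 2.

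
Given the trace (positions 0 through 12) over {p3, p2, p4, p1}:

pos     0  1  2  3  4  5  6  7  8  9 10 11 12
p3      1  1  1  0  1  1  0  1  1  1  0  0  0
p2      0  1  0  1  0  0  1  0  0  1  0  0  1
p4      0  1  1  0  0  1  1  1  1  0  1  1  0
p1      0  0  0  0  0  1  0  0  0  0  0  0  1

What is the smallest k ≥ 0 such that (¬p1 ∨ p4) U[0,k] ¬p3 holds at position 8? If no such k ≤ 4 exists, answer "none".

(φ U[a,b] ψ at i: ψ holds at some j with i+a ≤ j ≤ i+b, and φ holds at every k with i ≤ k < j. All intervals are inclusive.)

2

Need earliest j ≥ 8 with ¬p3, and (¬p1 ∨ p4) at every k in [8,j-1].
  j=8: rhs fails.
  j=9: rhs fails.
  j=10: rhs holds; lhs holds on [8,9]. k = 2.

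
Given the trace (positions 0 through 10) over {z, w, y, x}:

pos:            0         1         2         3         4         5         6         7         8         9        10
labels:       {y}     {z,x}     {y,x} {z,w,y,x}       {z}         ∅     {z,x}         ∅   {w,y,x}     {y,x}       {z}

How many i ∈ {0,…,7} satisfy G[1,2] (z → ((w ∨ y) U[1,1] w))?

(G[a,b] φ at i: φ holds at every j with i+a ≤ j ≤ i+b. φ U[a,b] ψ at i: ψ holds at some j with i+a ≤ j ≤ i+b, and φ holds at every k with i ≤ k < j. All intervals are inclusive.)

Evaluate at each i in [0,7]:
  i=0: ✗ (fails at j=1)
  i=1: ✗ (fails at j=3)
  i=2: ✗ (fails at j=3)
  i=3: ✗ (fails at j=4)
  i=4: ✗ (fails at j=6)
  i=5: ✗ (fails at j=6)
  i=6: ✓ (all of [7,8])
  i=7: ✓ (all of [8,9])
Positions where it holds: {6, 7} → 2.

2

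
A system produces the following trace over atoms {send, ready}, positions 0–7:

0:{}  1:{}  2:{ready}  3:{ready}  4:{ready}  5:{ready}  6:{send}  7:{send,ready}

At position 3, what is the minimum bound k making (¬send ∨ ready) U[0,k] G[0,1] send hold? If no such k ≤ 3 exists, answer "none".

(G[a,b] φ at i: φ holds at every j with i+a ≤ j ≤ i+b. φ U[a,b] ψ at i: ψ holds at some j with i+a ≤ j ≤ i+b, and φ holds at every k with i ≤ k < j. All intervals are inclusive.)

Need earliest j ≥ 3 with G[0,1] send, and (¬send ∨ ready) at every k in [3,j-1].
  j=3: rhs fails.
  j=4: rhs fails.
  j=5: rhs fails.
  j=6: rhs holds; lhs holds on [3,5]. k = 3.

3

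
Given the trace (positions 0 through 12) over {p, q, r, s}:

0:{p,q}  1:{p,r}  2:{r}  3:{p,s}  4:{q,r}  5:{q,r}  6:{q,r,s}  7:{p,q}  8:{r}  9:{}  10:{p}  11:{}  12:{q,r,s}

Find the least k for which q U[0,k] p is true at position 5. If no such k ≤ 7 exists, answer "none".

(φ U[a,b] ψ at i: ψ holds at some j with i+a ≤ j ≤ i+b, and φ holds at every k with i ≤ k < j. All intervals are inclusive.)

2

Need earliest j ≥ 5 with p, and q at every k in [5,j-1].
  j=5: rhs fails.
  j=6: rhs fails.
  j=7: rhs holds; lhs holds on [5,6]. k = 2.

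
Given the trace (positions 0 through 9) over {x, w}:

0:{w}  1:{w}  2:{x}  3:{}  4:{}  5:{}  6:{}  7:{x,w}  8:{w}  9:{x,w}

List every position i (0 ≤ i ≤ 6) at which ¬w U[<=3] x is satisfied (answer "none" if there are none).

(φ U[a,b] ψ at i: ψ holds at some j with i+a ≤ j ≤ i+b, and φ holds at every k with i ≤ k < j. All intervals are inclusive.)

2, 4, 5, 6

Evaluate at each i in [0,6]:
  i=0: ✗ (lhs fails at k=0 before rhs at j=2)
  i=1: ✗ (lhs fails at k=1 before rhs at j=2)
  i=2: ✓ (rhs at j=2)
  i=3: ✗ (no rhs in [3,6])
  i=4: ✓ (rhs at j=7; lhs holds on [4,6])
  i=5: ✓ (rhs at j=7; lhs holds on [5,6])
  i=6: ✓ (rhs at j=7; lhs holds on [6,6])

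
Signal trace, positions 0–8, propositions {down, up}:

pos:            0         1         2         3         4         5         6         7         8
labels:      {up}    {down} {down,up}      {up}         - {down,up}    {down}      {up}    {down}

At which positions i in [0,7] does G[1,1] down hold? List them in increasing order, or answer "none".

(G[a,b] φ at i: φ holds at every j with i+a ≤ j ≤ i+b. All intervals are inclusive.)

Evaluate at each i in [0,7]:
  i=0: ✓ (all of [1,1])
  i=1: ✓ (all of [2,2])
  i=2: ✗ (fails at j=3)
  i=3: ✗ (fails at j=4)
  i=4: ✓ (all of [5,5])
  i=5: ✓ (all of [6,6])
  i=6: ✗ (fails at j=7)
  i=7: ✓ (all of [8,8])

0, 1, 4, 5, 7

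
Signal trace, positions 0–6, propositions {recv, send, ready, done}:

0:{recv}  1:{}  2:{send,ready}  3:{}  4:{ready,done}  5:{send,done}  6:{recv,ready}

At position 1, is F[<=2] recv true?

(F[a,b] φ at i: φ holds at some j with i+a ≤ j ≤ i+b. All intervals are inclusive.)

Check recv at each j in [1,3]:
  j=1: false
  j=2: false
  j=3: false
No position in the window satisfies it → formula fails.

False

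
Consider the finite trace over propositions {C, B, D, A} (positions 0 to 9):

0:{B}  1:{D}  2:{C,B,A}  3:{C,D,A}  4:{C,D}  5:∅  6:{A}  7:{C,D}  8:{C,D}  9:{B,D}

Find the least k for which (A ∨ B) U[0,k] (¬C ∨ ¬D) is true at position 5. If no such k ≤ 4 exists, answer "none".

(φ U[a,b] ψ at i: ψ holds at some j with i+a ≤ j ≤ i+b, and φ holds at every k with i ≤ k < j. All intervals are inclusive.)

Need earliest j ≥ 5 with (¬C ∨ ¬D), and (A ∨ B) at every k in [5,j-1].
  j=5: rhs holds (empty prefix). k = 0.

0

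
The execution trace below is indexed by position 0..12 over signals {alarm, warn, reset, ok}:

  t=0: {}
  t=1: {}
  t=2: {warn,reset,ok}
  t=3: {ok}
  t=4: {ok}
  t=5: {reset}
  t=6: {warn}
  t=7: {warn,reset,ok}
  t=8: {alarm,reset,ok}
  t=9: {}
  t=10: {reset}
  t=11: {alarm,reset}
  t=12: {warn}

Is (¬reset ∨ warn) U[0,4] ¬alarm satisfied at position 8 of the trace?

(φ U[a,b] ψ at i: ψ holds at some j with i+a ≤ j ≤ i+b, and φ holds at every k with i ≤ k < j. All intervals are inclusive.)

Need some j in [8,12] with ¬alarm, and (¬reset ∨ warn) at every k in [8,j-1].
  j=8: ¬alarm false.
  j=9: ¬alarm holds, but (¬reset ∨ warn) fails at k=8 → not this j.
  j=10: ¬alarm holds, but (¬reset ∨ warn) fails at k=8 → not this j.
  j=11: ¬alarm false.
  j=12: ¬alarm holds, but (¬reset ∨ warn) fails at k=8 → not this j.
No j in the window works → until fails.

No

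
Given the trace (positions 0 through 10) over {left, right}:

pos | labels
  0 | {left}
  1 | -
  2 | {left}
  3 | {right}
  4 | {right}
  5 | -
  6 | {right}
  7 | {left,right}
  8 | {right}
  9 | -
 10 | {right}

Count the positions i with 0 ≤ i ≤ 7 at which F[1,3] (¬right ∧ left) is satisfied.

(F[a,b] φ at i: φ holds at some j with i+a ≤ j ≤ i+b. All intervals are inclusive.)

Evaluate at each i in [0,7]:
  i=0: ✓ (witness j=2)
  i=1: ✓ (witness j=2)
  i=2: ✗ (none in [3,5])
  i=3: ✗ (none in [4,6])
  i=4: ✗ (none in [5,7])
  i=5: ✗ (none in [6,8])
  i=6: ✗ (none in [7,9])
  i=7: ✗ (none in [8,10])
Positions where it holds: {0, 1} → 2.

2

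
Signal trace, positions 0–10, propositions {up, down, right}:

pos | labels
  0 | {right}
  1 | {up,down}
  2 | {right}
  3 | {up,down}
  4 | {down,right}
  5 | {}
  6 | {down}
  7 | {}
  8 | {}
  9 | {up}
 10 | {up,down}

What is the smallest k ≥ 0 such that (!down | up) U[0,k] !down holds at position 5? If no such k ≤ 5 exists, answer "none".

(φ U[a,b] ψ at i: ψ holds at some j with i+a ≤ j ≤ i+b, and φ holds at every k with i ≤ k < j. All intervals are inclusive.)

Need earliest j ≥ 5 with !down, and (!down | up) at every k in [5,j-1].
  j=5: rhs holds (empty prefix). k = 0.

0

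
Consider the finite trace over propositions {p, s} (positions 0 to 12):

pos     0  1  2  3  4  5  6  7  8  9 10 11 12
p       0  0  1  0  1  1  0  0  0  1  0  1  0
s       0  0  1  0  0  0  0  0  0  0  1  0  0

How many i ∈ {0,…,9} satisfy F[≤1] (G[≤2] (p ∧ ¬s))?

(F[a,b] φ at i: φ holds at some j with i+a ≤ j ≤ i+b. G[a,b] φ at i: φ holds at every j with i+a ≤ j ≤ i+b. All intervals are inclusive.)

Evaluate at each i in [0,9]:
  i=0: ✗ (none in [0,1])
  i=1: ✗ (none in [1,2])
  i=2: ✗ (none in [2,3])
  i=3: ✗ (none in [3,4])
  i=4: ✗ (none in [4,5])
  i=5: ✗ (none in [5,6])
  i=6: ✗ (none in [6,7])
  i=7: ✗ (none in [7,8])
  i=8: ✗ (none in [8,9])
  i=9: ✗ (none in [9,10])
Positions where it holds: {} → 0.

0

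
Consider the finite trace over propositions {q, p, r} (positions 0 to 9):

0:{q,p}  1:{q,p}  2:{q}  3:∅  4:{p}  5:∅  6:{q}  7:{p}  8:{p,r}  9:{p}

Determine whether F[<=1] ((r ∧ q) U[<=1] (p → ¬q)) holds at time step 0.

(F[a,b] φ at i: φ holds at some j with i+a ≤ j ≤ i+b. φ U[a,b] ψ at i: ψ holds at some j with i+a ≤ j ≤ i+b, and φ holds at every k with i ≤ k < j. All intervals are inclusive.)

Does not hold

Check ((r ∧ q) U[<=1] (p → ¬q)) at each j in [0,1]:
  j=0: fails
  j=1: fails
No position in the window satisfies it → formula fails.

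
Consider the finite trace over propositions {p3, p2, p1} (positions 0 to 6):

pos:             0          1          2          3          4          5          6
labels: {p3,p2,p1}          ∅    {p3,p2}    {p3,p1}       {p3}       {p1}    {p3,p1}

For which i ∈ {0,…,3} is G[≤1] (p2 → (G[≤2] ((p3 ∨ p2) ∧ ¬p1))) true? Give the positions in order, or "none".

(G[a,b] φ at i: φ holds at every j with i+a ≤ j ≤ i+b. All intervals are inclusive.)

Evaluate at each i in [0,3]:
  i=0: ✗ (fails at j=0)
  i=1: ✗ (fails at j=2)
  i=2: ✗ (fails at j=2)
  i=3: ✓ (all of [3,4])

3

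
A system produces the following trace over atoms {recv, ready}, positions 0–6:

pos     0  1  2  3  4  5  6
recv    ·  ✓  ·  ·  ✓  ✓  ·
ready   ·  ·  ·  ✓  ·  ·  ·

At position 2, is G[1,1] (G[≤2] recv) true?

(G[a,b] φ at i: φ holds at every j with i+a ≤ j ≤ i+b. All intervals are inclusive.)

No

Check G[≤2] recv at every j in [3,3]:
  j=3: fails at 3
Fails at j=3 → formula fails.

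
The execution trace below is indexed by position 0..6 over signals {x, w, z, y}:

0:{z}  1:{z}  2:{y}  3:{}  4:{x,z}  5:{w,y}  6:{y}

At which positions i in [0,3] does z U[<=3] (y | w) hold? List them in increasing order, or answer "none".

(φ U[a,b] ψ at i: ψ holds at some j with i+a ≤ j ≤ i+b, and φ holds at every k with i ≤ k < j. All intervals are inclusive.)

Evaluate at each i in [0,3]:
  i=0: ✓ (rhs at j=2; lhs holds on [0,1])
  i=1: ✓ (rhs at j=2; lhs holds on [1,1])
  i=2: ✓ (rhs at j=2)
  i=3: ✗ (lhs fails at k=3 before rhs at j=5)

0, 1, 2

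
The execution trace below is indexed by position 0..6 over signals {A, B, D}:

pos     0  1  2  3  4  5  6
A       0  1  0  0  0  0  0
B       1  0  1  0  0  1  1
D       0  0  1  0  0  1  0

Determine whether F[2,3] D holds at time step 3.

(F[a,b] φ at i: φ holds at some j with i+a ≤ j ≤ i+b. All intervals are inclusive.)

Holds

Check D at each j in [5,6]:
  j=5: true
  j=6: false
Found at j=5 → formula holds.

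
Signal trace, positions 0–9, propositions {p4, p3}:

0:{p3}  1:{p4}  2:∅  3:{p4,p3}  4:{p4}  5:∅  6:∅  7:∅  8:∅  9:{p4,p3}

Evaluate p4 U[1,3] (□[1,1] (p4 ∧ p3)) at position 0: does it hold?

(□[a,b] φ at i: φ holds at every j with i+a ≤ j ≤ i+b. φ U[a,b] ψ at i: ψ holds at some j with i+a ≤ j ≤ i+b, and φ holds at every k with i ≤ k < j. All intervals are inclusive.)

Does not hold

Need some j in [1,3] with □[1,1] (p4 ∧ p3), and p4 at every k in [0,j-1].
  j=1: □[1,1] (p4 ∧ p3) — fails at 2.
  j=2: □[1,1] (p4 ∧ p3) holds, but p4 fails at k=0 → not this j.
  j=3: □[1,1] (p4 ∧ p3) — fails at 4.
No j in the window works → until fails.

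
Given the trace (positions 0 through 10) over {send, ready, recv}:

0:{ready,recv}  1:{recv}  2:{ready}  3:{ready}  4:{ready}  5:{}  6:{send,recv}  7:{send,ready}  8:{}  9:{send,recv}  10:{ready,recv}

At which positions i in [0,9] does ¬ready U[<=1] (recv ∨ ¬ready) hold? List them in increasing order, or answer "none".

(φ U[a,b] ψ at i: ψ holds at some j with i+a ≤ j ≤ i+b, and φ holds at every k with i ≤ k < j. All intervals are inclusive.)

Evaluate at each i in [0,9]:
  i=0: ✓ (rhs at j=0)
  i=1: ✓ (rhs at j=1)
  i=2: ✗ (no rhs in [2,3])
  i=3: ✗ (no rhs in [3,4])
  i=4: ✗ (lhs fails at k=4 before rhs at j=5)
  i=5: ✓ (rhs at j=5)
  i=6: ✓ (rhs at j=6)
  i=7: ✗ (lhs fails at k=7 before rhs at j=8)
  i=8: ✓ (rhs at j=8)
  i=9: ✓ (rhs at j=9)

0, 1, 5, 6, 8, 9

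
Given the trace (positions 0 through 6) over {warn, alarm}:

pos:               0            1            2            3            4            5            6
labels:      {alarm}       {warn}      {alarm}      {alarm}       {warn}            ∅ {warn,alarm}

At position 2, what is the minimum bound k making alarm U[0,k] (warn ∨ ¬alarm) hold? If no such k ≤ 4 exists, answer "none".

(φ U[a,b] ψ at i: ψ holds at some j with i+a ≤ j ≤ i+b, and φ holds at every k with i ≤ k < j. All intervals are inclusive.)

Need earliest j ≥ 2 with (warn ∨ ¬alarm), and alarm at every k in [2,j-1].
  j=2: rhs fails.
  j=3: rhs fails.
  j=4: rhs holds; lhs holds on [2,3]. k = 2.

2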